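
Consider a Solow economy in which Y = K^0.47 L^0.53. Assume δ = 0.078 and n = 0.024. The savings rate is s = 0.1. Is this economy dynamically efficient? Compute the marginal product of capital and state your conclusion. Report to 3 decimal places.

Capital per worker breaks even when investment replaces (n + δ)·k; here n + δ = 0.102.
Steady-state k*: s·k^0.47 = 0.102·k gives k* = (0.1/0.102)^(1/0.53) ≈ 0.9633.
MPK = 0.47·0.9633^(-0.53) ≈ 0.4794.
MPK > n+δ = 0.102, so the economy is dynamically efficient (under-saving).

dynamically efficient; MPK ≈ 0.479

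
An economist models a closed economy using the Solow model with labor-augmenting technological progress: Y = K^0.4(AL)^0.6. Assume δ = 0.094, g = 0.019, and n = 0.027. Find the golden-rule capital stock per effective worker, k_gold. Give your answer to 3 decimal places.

n + g + δ = 0.027 + 0.019 + 0.094 = 0.14.
At the golden rule the marginal product of capital equals n+g+δ: 0.4·k^(0.4−1) = 0.14. Solving, k_gold = (0.4/0.14)^(1/0.6) ≈ 5.7529.

k_gold ≈ 5.753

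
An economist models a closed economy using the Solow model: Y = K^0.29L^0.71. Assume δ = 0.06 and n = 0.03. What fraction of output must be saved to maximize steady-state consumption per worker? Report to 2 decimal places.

Capital per worker breaks even when investment replaces (n + δ)·k; here n + δ = 0.09.
At the golden rule MPK = n+δ, and in any Cobb-Douglas steady state s = (n+δ)·k/y = MPK·k/y = capital's share 0.29.

s_gold = 0.29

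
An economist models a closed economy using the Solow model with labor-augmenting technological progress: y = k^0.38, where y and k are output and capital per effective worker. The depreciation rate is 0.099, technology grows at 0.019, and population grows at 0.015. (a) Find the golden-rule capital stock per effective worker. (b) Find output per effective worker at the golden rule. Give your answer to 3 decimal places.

(a) k_gold ≈ 5.437; (b) y_gold ≈ 1.903

The effective depreciation rate is n + g + δ = 0.015 + 0.019 + 0.099 = 0.133.
Setting f'(k) = n+g+δ gives 0.38·k^(0.38−1) = 0.133, hence k_gold = (0.38/0.133)^(1/0.62) ≈ 5.4372.
y_gold = 5.4372^0.38 ≈ 1.9030.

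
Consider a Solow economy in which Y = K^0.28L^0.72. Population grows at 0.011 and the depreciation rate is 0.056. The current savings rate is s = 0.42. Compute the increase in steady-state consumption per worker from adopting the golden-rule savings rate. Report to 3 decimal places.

n + δ = 0.011 + 0.056 = 0.067.
Current steady state (s = 0.42): k* = (0.42/0.067)^(1/0.72) ≈ 12.7993, y* = 12.7993^0.28 ≈ 2.0418, c* = (1−0.42)·2.0418 ≈ 1.1842.
At the golden rule the marginal product of capital equals n+δ: 0.28·k^(0.28−1) = 0.067. Solving, k_gold = (0.28/0.067)^(1/0.72) ≈ 7.2881.
y_gold = 7.2881^0.28 ≈ 1.7439, c_gold = y_gold − 0.067·k_gold ≈ 1.2556.
Gain: Δc = 1.2556 − 1.1842 ≈ 0.0714.

Δc ≈ 0.071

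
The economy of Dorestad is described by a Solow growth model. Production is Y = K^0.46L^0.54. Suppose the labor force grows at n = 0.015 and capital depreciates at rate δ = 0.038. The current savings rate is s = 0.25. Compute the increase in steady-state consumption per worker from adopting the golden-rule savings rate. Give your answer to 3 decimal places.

Δc ≈ 0.591

The effective depreciation rate is n + δ = 0.015 + 0.038 = 0.053.
Current steady state (s = 0.25): k* = (0.25/0.053)^(1/0.54) ≈ 17.6818, y* = 17.6818^0.46 ≈ 3.7485, c* = (1−0.25)·3.7485 ≈ 2.8114.
Maximizing c = f(k) − (n+δ)·k gives f'(k) = n+δ, i.e. 0.46·k^(0.46−1) = 0.053, so k_gold = (0.46/0.053)^(1/0.54) ≈ 54.6927.
y_gold = 54.6927^0.46 ≈ 6.3016, c_gold = y_gold − 0.053·k_gold ≈ 3.4028.
Gain: Δc = 3.4028 − 2.8114 ≈ 0.5914.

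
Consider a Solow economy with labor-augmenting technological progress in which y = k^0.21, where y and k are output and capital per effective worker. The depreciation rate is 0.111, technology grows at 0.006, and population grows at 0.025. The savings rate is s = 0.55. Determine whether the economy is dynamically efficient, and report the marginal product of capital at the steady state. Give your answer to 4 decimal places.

The effective depreciation rate is n + g + δ = 0.025 + 0.006 + 0.111 = 0.142.
Steady-state k*: s·k^0.21 = 0.142·k gives k* = (0.55/0.142)^(1/0.79) ≈ 5.5513.
MPK = 0.21·5.5513^(-0.79) ≈ 0.0542.
MPK < n+g+δ = 0.142, so the economy is dynamically inefficient (over-saving).

dynamically inefficient; MPK ≈ 0.0542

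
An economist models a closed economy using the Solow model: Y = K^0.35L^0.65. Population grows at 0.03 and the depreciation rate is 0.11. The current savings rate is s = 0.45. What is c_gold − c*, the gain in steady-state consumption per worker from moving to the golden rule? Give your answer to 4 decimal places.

n + δ = 0.03 + 0.11 = 0.14.
Current steady state (s = 0.45): k* = (0.45/0.14)^(1/0.65) ≈ 6.0274, y* = 6.0274^0.35 ≈ 1.8752, c* = (1−0.45)·1.8752 ≈ 1.0314.
Golden rule sets MPK = n+δ: 0.35·k^(0.35−1) = 0.14, so k_gold = (0.35/0.14)^(1/0.65) ≈ 4.0946.
y_gold = 4.0946^0.35 ≈ 1.6379, c_gold = y_gold − 0.14·k_gold ≈ 1.0646.
Gain: Δc = 1.0646 − 1.0314 ≈ 0.0333.

Δc ≈ 0.0333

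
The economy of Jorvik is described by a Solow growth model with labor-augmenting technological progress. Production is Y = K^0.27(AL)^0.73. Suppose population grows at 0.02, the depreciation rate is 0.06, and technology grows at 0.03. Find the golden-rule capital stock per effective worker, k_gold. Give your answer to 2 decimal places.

n + g + δ = 0.02 + 0.03 + 0.06 = 0.11.
At the golden rule the marginal product of capital equals n+g+δ: 0.27·k^(0.27−1) = 0.11. Solving, k_gold = (0.27/0.11)^(1/0.73) ≈ 3.4214.

k_gold ≈ 3.42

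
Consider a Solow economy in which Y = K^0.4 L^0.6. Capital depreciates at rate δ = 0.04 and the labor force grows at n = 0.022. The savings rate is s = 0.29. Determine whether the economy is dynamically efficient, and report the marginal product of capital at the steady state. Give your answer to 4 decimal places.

The effective depreciation rate is n + δ = 0.022 + 0.04 = 0.062.
Steady-state k*: s·k^0.4 = 0.062·k gives k* = (0.29/0.062)^(1/0.6) ≈ 13.0821.
MPK = 0.4·13.0821^(-0.6) ≈ 0.0855.
MPK > n+δ = 0.062, so the economy is dynamically efficient (under-saving).

dynamically efficient; MPK ≈ 0.0855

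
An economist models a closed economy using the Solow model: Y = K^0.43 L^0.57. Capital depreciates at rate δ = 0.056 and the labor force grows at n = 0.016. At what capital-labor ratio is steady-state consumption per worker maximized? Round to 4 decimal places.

Capital per worker breaks even when investment replaces (n + δ)·k; here n + δ = 0.072.
At the golden rule the marginal product of capital equals n+δ: 0.43·k^(0.43−1) = 0.072. Solving, k_gold = (0.43/0.072)^(1/0.57) ≈ 22.9955.

k_gold ≈ 22.9955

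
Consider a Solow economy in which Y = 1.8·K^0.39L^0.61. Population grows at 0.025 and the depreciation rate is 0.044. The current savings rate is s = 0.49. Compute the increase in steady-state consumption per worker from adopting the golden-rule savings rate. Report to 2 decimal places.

Break-even investment rate: n + δ = 0.025 + 0.044 = 0.069.
Current steady state (s = 0.49): k* = (0.49·1.8/0.069)^(1/0.61) ≈ 65.1824, y* = 1.8·65.1824^0.39 ≈ 9.1787, c* = (1−0.49)·9.1787 ≈ 4.6812.
Maximizing c = f(k) − (n+δ)·k gives f'(k) = n+δ, i.e. 0.39·1.8·k^(0.39−1) = 0.069, so k_gold = (0.39·1.8/0.069)^(1/0.61) ≈ 44.8353.
y_gold = 1.8·44.8353^0.39 ≈ 7.9324, c_gold = y_gold − 0.069·k_gold ≈ 4.8388.
Gain: Δc = 4.8388 − 4.6812 ≈ 0.1576.

Δc ≈ 0.16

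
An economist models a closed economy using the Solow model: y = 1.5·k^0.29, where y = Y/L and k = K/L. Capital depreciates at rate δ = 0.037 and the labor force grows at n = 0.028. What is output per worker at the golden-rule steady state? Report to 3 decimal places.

y_gold ≈ 3.261

Break-even investment rate: n + δ = 0.028 + 0.037 = 0.065.
Golden rule sets MPK = n+δ: 0.29·1.5·k^(0.29−1) = 0.065, so k_gold = (0.29·1.5/0.065)^(1/0.71) ≈ 14.5473.
Output: y_gold = 1.5·k_gold^0.29 = 1.5·14.5473^0.29 ≈ 3.2606.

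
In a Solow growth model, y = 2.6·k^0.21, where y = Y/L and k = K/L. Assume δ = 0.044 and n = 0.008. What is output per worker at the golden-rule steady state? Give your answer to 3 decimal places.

y_gold ≈ 4.858

Capital per worker breaks even when investment replaces (n + δ)·k; here n + δ = 0.052.
At the golden rule the marginal product of capital equals n+δ: 0.21·2.6·k^(0.21−1) = 0.052. Solving, k_gold = (0.21·2.6/0.052)^(1/0.79) ≈ 19.6175.
Output: y_gold = 2.6·k_gold^0.21 = 2.6·19.6175^0.21 ≈ 4.8577.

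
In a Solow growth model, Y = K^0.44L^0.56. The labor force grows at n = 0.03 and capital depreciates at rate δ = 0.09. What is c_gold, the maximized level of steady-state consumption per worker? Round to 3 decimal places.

Capital per worker breaks even when investment replaces (n + δ)·k; here n + δ = 0.12.
At the golden rule the marginal product of capital equals n+δ: 0.44·k^(0.44−1) = 0.12. Solving, k_gold = (0.44/0.12)^(1/0.56) ≈ 10.1772.
y_gold = 10.1772^0.44 ≈ 2.7756.
c_gold = y_gold − (n+δ)·k_gold = 2.7756 − 0.12·10.1772 ≈ 1.5543.

c_gold ≈ 1.554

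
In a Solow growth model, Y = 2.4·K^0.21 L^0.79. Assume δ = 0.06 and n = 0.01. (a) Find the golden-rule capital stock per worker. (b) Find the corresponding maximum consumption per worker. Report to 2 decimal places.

(a) k_gold ≈ 12.17; (b) c_gold ≈ 3.20

Break-even investment rate: n + δ = 0.01 + 0.06 = 0.07.
Maximizing c = f(k) − (n+δ)·k gives f'(k) = n+δ, i.e. 0.21·2.4·k^(0.21−1) = 0.07, so k_gold = (0.21·2.4/0.07)^(1/0.79) ≈ 12.1683.
y_gold = 2.4·12.1683^0.21 ≈ 4.0561; c_gold = y_gold − 0.07·k_gold ≈ 3.2043.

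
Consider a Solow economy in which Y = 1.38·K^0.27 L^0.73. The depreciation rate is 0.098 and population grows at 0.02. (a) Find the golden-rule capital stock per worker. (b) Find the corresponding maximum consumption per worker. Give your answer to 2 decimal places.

(a) k_gold ≈ 4.83; (b) c_gold ≈ 1.54

n + δ = 0.02 + 0.098 = 0.118.
Golden rule sets MPK = n+δ: 0.27·1.38·k^(0.27−1) = 0.118, so k_gold = (0.27·1.38/0.118)^(1/0.73) ≈ 4.8312.
y_gold = 1.38·4.8312^0.27 ≈ 2.1114; c_gold = y_gold − 0.118·k_gold ≈ 1.5413.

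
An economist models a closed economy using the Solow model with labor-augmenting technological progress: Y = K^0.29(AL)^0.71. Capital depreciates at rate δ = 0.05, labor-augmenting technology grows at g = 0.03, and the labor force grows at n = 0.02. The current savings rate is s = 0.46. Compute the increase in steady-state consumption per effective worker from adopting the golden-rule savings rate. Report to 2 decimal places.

Δc ≈ 0.09

Break-even investment rate: n + g + δ = 0.02 + 0.03 + 0.05 = 0.1.
Current steady state (s = 0.46): k* = (0.46/0.1)^(1/0.71) ≈ 8.5795, y* = 8.5795^0.29 ≈ 1.8651, c* = (1−0.46)·1.8651 ≈ 1.0072.
Golden rule sets MPK = n+g+δ: 0.29·k^(0.29−1) = 0.1, so k_gold = (0.29/0.1)^(1/0.71) ≈ 4.4799.
y_gold = 4.4799^0.29 ≈ 1.5448, c_gold = y_gold − 0.1·k_gold ≈ 1.0968.
Gain: Δc = 1.0968 − 1.0072 ≈ 0.0896.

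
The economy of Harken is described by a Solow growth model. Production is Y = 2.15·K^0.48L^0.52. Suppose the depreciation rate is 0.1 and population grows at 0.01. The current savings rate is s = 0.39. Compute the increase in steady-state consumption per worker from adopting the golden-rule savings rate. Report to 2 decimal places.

The effective depreciation rate is n + δ = 0.01 + 0.1 = 0.11.
Current steady state (s = 0.39): k* = (0.39·2.15/0.11)^(1/0.52) ≈ 49.7011, y* = 2.15·49.7011^0.48 ≈ 14.0183, c* = (1−0.39)·14.0183 ≈ 8.5511.
Maximizing c = f(k) − (n+δ)·k gives f'(k) = n+δ, i.e. 0.48·2.15·k^(0.48−1) = 0.11, so k_gold = (0.48·2.15/0.11)^(1/0.52) ≈ 74.0939.
y_gold = 2.15·74.0939^0.48 ≈ 16.9799, c_gold = y_gold − 0.11·k_gold ≈ 8.8295.
Gain: Δc = 8.8295 − 8.5511 ≈ 0.2784.

Δc ≈ 0.28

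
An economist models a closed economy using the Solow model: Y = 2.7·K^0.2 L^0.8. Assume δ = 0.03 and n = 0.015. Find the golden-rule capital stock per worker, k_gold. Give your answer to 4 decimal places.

k_gold ≈ 22.3345

The effective depreciation rate is n + δ = 0.015 + 0.03 = 0.045.
Setting f'(k) = n+δ gives 0.2·2.7·k^(0.2−1) = 0.045, hence k_gold = (0.2·2.7/0.045)^(1/0.8) ≈ 22.3345.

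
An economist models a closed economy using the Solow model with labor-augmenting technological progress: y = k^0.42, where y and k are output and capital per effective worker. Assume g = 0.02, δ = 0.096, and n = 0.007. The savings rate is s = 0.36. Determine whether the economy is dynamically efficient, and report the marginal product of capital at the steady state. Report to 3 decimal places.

Break-even investment rate: n + g + δ = 0.007 + 0.02 + 0.096 = 0.123.
Steady-state k*: s·k^0.42 = 0.123·k gives k* = (0.36/0.123)^(1/0.58) ≈ 6.3699.
MPK = 0.42·6.3699^(-0.58) ≈ 0.1435.
MPK > n+g+δ = 0.123, so the economy is dynamically efficient (under-saving).

dynamically efficient; MPK ≈ 0.143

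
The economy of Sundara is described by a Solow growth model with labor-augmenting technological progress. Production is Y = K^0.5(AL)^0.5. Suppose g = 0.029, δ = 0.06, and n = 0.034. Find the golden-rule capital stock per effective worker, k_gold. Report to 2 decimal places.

k_gold ≈ 16.52

Capital per effective worker breaks even when investment replaces (n + g + δ)·k; here n + g + δ = 0.123.
Setting f'(k) = n+g+δ gives 0.5·k^(0.5−1) = 0.123, hence k_gold = (0.5/0.123)^(1/0.5) ≈ 16.5246.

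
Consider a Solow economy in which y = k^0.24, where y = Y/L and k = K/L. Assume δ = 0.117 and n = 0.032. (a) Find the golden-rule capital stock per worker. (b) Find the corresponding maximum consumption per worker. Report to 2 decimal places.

Capital per worker breaks even when investment replaces (n + δ)·k; here n + δ = 0.149.
Maximizing c = f(k) − (n+δ)·k gives f'(k) = n+δ, i.e. 0.24·k^(0.24−1) = 0.149, so k_gold = (0.24/0.149)^(1/0.76) ≈ 1.8724.
y_gold = 1.8724^0.24 ≈ 1.1625; c_gold = y_gold − 0.149·k_gold ≈ 0.8835.

(a) k_gold ≈ 1.87; (b) c_gold ≈ 0.88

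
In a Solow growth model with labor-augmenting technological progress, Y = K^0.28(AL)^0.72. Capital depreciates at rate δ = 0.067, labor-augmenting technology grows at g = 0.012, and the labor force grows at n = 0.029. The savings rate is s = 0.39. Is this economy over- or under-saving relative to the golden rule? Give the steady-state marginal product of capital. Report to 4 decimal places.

Break-even investment rate: n + g + δ = 0.029 + 0.012 + 0.067 = 0.108.
Steady-state k*: s·k^0.28 = 0.108·k gives k* = (0.39/0.108)^(1/0.72) ≈ 5.9498.
MPK = 0.28·5.9498^(-0.72) ≈ 0.0775.
MPK < n+g+δ = 0.108, so the economy is dynamically inefficient (over-saving).

over-saving; MPK ≈ 0.0775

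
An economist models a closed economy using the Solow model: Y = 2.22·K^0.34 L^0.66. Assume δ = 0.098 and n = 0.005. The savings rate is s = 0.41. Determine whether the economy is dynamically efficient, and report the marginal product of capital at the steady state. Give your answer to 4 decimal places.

dynamically inefficient; MPK ≈ 0.0854

The effective depreciation rate is n + δ = 0.005 + 0.098 = 0.103.
Steady-state k*: s·A·k^0.34 = 0.103·k gives k* = (0.41·2.22/0.103)^(1/0.66) ≈ 27.1511.
MPK = 0.34·2.22·27.1511^(-0.66) ≈ 0.0854.
MPK < n+δ = 0.103, so the economy is dynamically inefficient (over-saving).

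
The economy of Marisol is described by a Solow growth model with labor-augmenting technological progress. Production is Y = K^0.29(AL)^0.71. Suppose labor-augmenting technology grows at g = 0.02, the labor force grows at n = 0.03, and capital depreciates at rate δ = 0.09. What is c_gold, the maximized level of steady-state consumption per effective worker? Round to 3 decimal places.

c_gold ≈ 0.956

n + g + δ = 0.03 + 0.02 + 0.09 = 0.14.
Setting f'(k) = n+g+δ gives 0.29·k^(0.29−1) = 0.14, hence k_gold = (0.29/0.14)^(1/0.71) ≈ 2.7890.
y_gold = 2.7890^0.29 ≈ 1.3464.
c_gold = y_gold − (n+g+δ)·k_gold = 1.3464 − 0.14·2.7890 ≈ 0.9560.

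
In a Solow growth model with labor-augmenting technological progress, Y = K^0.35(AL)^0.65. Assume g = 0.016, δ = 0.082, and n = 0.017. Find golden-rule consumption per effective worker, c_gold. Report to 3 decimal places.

n + g + δ = 0.017 + 0.016 + 0.082 = 0.115.
At the golden rule the marginal product of capital equals n+g+δ: 0.35·k^(0.35−1) = 0.115. Solving, k_gold = (0.35/0.115)^(1/0.65) ≈ 5.5417.
y_gold = 5.5417^0.35 ≈ 1.8209.
c_gold = y_gold − (n+g+δ)·k_gold = 1.8209 − 0.115·5.5417 ≈ 1.1836.

c_gold ≈ 1.184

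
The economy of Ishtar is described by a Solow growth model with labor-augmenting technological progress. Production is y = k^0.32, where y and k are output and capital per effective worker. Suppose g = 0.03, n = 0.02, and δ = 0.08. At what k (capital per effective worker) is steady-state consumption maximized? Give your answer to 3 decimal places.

k_gold ≈ 3.761

Capital per effective worker breaks even when investment replaces (n + g + δ)·k; here n + g + δ = 0.13.
At the golden rule the marginal product of capital equals n+g+δ: 0.32·k^(0.32−1) = 0.13. Solving, k_gold = (0.32/0.13)^(1/0.68) ≈ 3.7610.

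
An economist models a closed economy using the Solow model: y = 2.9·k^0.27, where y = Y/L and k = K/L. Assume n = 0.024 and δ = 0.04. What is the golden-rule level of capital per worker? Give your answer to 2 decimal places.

Capital per worker breaks even when investment replaces (n + δ)·k; here n + δ = 0.064.
Maximizing c = f(k) − (n+δ)·k gives f'(k) = n+δ, i.e. 0.27·2.9·k^(0.27−1) = 0.064, so k_gold = (0.27·2.9/0.064)^(1/0.73) ≈ 30.8914.

k_gold ≈ 30.89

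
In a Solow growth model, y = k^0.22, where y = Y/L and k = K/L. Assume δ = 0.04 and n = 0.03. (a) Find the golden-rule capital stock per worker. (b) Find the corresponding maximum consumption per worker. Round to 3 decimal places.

The effective depreciation rate is n + δ = 0.03 + 0.04 = 0.07.
Setting f'(k) = n+δ gives 0.22·k^(0.22−1) = 0.07, hence k_gold = (0.22/0.07)^(1/0.78) ≈ 4.3411.
y_gold = 4.3411^0.22 ≈ 1.3812; c_gold = y_gold − 0.07·k_gold ≈ 1.0774.

(a) k_gold ≈ 4.341; (b) c_gold ≈ 1.077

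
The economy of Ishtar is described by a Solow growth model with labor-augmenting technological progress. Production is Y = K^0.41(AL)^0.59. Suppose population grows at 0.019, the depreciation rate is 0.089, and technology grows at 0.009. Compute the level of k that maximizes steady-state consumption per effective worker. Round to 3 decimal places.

Capital per effective worker breaks even when investment replaces (n + g + δ)·k; here n + g + δ = 0.117.
At the golden rule the marginal product of capital equals n+g+δ: 0.41·k^(0.41−1) = 0.117. Solving, k_gold = (0.41/0.117)^(1/0.59) ≈ 8.3762.

k_gold ≈ 8.376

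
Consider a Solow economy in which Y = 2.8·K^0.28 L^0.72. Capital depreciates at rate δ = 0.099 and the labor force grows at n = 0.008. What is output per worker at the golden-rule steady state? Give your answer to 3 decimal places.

y_gold ≈ 6.075

The effective depreciation rate is n + δ = 0.008 + 0.099 = 0.107.
Setting f'(k) = n+δ gives 0.28·2.8·k^(0.28−1) = 0.107, hence k_gold = (0.28·2.8/0.107)^(1/0.72) ≈ 15.8963.
Output: y_gold = 2.8·k_gold^0.28 = 2.8·15.8963^0.28 ≈ 6.0746.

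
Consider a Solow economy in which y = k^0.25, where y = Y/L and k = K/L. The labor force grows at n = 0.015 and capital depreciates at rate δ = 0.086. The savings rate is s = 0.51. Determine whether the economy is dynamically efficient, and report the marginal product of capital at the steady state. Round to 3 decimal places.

dynamically inefficient; MPK ≈ 0.050

Break-even investment rate: n + δ = 0.015 + 0.086 = 0.101.
Steady-state k*: s·k^0.25 = 0.101·k gives k* = (0.51/0.101)^(1/0.75) ≈ 8.6629.
MPK = 0.25·8.6629^(-0.75) ≈ 0.0495.
MPK < n+δ = 0.101, so the economy is dynamically inefficient (over-saving).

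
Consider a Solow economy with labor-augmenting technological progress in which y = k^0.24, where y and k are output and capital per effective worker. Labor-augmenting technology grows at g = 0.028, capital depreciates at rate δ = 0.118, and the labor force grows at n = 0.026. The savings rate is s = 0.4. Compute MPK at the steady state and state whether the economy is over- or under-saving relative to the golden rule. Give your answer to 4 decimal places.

over-saving; MPK ≈ 0.1032

n + g + δ = 0.026 + 0.028 + 0.118 = 0.172.
Steady-state k*: s·k^0.24 = 0.172·k gives k* = (0.4/0.172)^(1/0.76) ≈ 3.0358.
MPK = 0.24·3.0358^(-0.76) ≈ 0.1032.
MPK < n+g+δ = 0.172, so the economy is dynamically inefficient (over-saving).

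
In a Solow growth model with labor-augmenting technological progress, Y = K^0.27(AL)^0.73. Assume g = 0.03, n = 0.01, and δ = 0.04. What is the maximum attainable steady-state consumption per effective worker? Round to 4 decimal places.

c_gold ≈ 1.1448

Capital per effective worker breaks even when investment replaces (n + g + δ)·k; here n + g + δ = 0.08.
At the golden rule the marginal product of capital equals n+g+δ: 0.27·k^(0.27−1) = 0.08. Solving, k_gold = (0.27/0.08)^(1/0.73) ≈ 5.2925.
y_gold = 5.2925^0.27 ≈ 1.5682.
c_gold = y_gold − (n+g+δ)·k_gold = 1.5682 − 0.08·5.2925 ≈ 1.1448.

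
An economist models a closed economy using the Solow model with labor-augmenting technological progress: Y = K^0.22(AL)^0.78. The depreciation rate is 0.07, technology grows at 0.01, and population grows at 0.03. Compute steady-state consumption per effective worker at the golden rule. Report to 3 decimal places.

c_gold ≈ 0.948

n + g + δ = 0.03 + 0.01 + 0.07 = 0.11.
At the golden rule the marginal product of capital equals n+g+δ: 0.22·k^(0.22−1) = 0.11. Solving, k_gold = (0.22/0.11)^(1/0.78) ≈ 2.4318.
y_gold = 2.4318^0.22 ≈ 1.2159.
c_gold = y_gold − (n+g+δ)·k_gold = 1.2159 − 0.11·2.4318 ≈ 0.9484.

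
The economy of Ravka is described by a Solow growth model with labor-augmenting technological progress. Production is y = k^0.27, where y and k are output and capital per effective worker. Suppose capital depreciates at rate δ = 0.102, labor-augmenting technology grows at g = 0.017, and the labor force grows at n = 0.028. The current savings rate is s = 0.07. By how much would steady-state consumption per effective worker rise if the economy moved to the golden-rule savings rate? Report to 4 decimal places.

Δc ≈ 0.2073

n + g + δ = 0.028 + 0.017 + 0.102 = 0.147.
Current steady state (s = 0.07): k* = (0.07/0.147)^(1/0.73) ≈ 0.3619, y* = 0.3619^0.27 ≈ 0.7600, c* = (1−0.07)·0.7600 ≈ 0.7068.
At the golden rule the marginal product of capital equals n+g+δ: 0.27·k^(0.27−1) = 0.147. Solving, k_gold = (0.27/0.147)^(1/0.73) ≈ 2.2999.
y_gold = 2.2999^0.27 ≈ 1.2522, c_gold = y_gold − 0.147·k_gold ≈ 0.9141.
Gain: Δc = 0.9141 − 0.7068 ≈ 0.2073.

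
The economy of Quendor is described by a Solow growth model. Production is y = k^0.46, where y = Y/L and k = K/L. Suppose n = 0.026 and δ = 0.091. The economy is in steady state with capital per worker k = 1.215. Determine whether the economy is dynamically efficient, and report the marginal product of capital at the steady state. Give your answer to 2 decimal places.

dynamically efficient; MPK ≈ 0.41

Break-even investment rate: n + δ = 0.026 + 0.091 = 0.117.
MPK = 0.46·k^(0.46−1) = 0.46·1.215^(-0.54) ≈ 0.4141.
MPK > 0.117, so the economy is dynamically efficient (under-saving).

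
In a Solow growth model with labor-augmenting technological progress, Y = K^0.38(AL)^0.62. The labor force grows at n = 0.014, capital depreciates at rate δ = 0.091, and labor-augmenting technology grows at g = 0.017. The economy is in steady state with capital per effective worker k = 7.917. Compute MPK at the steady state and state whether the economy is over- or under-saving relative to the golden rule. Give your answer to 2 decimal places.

The effective depreciation rate is n + g + δ = 0.014 + 0.017 + 0.091 = 0.122.
MPK = 0.38·k^(0.38−1) = 0.38·7.917^(-0.62) ≈ 0.1054.
MPK < 0.122, so the economy is dynamically inefficient (over-saving).

over-saving; MPK ≈ 0.11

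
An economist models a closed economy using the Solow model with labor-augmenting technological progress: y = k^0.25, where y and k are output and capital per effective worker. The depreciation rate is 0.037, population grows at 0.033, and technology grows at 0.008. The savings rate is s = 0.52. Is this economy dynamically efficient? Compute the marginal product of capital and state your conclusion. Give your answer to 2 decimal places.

n + g + δ = 0.033 + 0.008 + 0.037 = 0.078.
Steady-state k*: s·k^0.25 = 0.078·k gives k* = (0.52/0.078)^(1/0.75) ≈ 12.5471.
MPK = 0.25·12.5471^(-0.75) ≈ 0.0375.
MPK < n+g+δ = 0.078, so the economy is dynamically inefficient (over-saving).

dynamically inefficient; MPK ≈ 0.04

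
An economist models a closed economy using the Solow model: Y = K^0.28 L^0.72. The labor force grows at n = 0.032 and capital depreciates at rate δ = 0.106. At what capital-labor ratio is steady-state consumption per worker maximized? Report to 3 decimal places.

k_gold ≈ 2.672

The effective depreciation rate is n + δ = 0.032 + 0.106 = 0.138.
At the golden rule the marginal product of capital equals n+δ: 0.28·k^(0.28−1) = 0.138. Solving, k_gold = (0.28/0.138)^(1/0.72) ≈ 2.6716.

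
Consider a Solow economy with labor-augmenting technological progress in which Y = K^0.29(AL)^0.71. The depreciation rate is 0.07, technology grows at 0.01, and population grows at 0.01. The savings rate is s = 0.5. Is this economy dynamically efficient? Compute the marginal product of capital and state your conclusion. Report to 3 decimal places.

The effective depreciation rate is n + g + δ = 0.01 + 0.01 + 0.07 = 0.09.
Steady-state k*: s·k^0.29 = 0.09·k gives k* = (0.5/0.09)^(1/0.71) ≈ 11.1921.
MPK = 0.29·11.1921^(-0.71) ≈ 0.0522.
MPK < n+g+δ = 0.09, so the economy is dynamically inefficient (over-saving).

dynamically inefficient; MPK ≈ 0.052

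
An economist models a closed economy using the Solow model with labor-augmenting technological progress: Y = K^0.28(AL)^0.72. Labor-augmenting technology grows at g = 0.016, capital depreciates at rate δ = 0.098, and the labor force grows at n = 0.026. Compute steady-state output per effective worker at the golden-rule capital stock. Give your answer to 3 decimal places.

y_gold ≈ 1.309

n + g + δ = 0.026 + 0.016 + 0.098 = 0.14.
Setting f'(k) = n+g+δ gives 0.28·k^(0.28−1) = 0.14, hence k_gold = (0.28/0.14)^(1/0.72) ≈ 2.6188.
Output: y_gold = k_gold^0.28 = 2.6188^0.28 ≈ 1.3094.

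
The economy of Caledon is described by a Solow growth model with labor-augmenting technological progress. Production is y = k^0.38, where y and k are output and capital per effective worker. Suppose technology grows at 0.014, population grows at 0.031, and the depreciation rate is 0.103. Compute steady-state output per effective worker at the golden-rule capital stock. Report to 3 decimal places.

y_gold ≈ 1.782

Break-even investment rate: n + g + δ = 0.031 + 0.014 + 0.103 = 0.148.
Maximizing c = f(k) − (n+g+δ)·k gives f'(k) = n+g+δ, i.e. 0.38·k^(0.38−1) = 0.148, so k_gold = (0.38/0.148)^(1/0.62) ≈ 4.5763.
Output: y_gold = k_gold^0.38 = 4.5763^0.38 ≈ 1.7824.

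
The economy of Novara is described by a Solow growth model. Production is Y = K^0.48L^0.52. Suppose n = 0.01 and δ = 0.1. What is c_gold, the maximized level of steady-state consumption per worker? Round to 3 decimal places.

Capital per worker breaks even when investment replaces (n + δ)·k; here n + δ = 0.11.
Golden rule sets MPK = n+δ: 0.48·k^(0.48−1) = 0.11, so k_gold = (0.48/0.11)^(1/0.52) ≈ 17.0011.
y_gold = 17.0011^0.48 ≈ 3.8961.
c_gold = y_gold − (n+δ)·k_gold = 3.8961 − 0.11·17.0011 ≈ 2.0260.

c_gold ≈ 2.026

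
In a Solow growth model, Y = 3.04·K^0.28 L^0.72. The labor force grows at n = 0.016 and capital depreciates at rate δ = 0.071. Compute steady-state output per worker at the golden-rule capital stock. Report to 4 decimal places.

n + δ = 0.016 + 0.071 = 0.087.
At the golden rule the marginal product of capital equals n+δ: 0.28·3.04·k^(0.28−1) = 0.087. Solving, k_gold = (0.28·3.04/0.087)^(1/0.72) ≈ 23.7526.
Output: y_gold = 3.04·k_gold^0.28 = 3.04·23.7526^0.28 ≈ 7.3803.

y_gold ≈ 7.3803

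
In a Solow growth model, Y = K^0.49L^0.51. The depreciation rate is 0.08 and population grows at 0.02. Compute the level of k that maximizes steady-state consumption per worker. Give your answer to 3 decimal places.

Capital per worker breaks even when investment replaces (n + δ)·k; here n + δ = 0.1.
At the golden rule the marginal product of capital equals n+δ: 0.49·k^(0.49−1) = 0.1. Solving, k_gold = (0.49/0.1)^(1/0.51) ≈ 22.5593.

k_gold ≈ 22.559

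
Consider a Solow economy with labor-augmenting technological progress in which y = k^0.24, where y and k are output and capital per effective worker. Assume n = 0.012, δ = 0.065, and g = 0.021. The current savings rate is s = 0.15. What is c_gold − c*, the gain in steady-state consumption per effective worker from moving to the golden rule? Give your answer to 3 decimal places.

The effective depreciation rate is n + g + δ = 0.012 + 0.021 + 0.065 = 0.098.
Current steady state (s = 0.15): k* = (0.15/0.098)^(1/0.76) ≈ 1.7508, y* = 1.7508^0.24 ≈ 1.1439, c* = (1−0.15)·1.1439 ≈ 0.9723.
Maximizing c = f(k) − (n+g+δ)·k gives f'(k) = n+g+δ, i.e. 0.24·k^(0.24−1) = 0.098, so k_gold = (0.24/0.098)^(1/0.76) ≈ 3.2495.
y_gold = 3.2495^0.24 ≈ 1.3269, c_gold = y_gold − 0.098·k_gold ≈ 1.0084.
Gain: Δc = 1.0084 − 0.9723 ≈ 0.0361.

Δc ≈ 0.036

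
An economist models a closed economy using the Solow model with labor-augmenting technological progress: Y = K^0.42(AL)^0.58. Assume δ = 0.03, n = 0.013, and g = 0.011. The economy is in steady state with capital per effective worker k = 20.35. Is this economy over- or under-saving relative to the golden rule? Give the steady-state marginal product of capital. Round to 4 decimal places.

under-saving; MPK ≈ 0.0732

Capital per effective worker breaks even when investment replaces (n + g + δ)·k; here n + g + δ = 0.054.
MPK = 0.42·k^(0.42−1) = 0.42·20.35^(-0.58) ≈ 0.0732.
MPK > 0.054, so the economy is dynamically efficient (under-saving).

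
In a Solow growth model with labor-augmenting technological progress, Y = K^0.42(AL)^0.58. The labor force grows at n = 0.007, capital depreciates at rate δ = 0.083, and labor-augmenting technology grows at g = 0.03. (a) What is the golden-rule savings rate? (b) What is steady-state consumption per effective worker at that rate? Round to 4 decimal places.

The effective depreciation rate is n + g + δ = 0.007 + 0.03 + 0.083 = 0.12.
For Cobb-Douglas, s_gold equals capital's share: s_gold = 0.42.
Setting f'(k) = n+g+δ gives 0.42·k^(0.42−1) = 0.12, hence k_gold = (0.42/0.12)^(1/0.58) ≈ 8.6706.
y_gold = 8.6706^0.42 ≈ 2.4773; c_gold = (1−0.42)·y_gold ≈ 1.4368.

(a) s_gold = 0.4200; (b) c_gold ≈ 1.4368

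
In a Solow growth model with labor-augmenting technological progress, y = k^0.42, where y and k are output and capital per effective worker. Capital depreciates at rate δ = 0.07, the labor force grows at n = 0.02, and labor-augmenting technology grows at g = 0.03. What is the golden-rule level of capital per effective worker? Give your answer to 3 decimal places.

k_gold ≈ 8.671

The effective depreciation rate is n + g + δ = 0.02 + 0.03 + 0.07 = 0.12.
Maximizing c = f(k) − (n+g+δ)·k gives f'(k) = n+g+δ, i.e. 0.42·k^(0.42−1) = 0.12, so k_gold = (0.42/0.12)^(1/0.58) ≈ 8.6706.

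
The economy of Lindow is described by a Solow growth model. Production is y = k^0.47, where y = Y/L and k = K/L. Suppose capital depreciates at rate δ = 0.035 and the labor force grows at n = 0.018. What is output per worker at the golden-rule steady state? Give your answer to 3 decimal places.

Break-even investment rate: n + δ = 0.018 + 0.035 = 0.053.
Setting f'(k) = n+δ gives 0.47·k^(0.47−1) = 0.053, hence k_gold = (0.47/0.053)^(1/0.53) ≈ 61.4247.
Output: y_gold = k_gold^0.47 = 61.4247^0.47 ≈ 6.9266.

y_gold ≈ 6.927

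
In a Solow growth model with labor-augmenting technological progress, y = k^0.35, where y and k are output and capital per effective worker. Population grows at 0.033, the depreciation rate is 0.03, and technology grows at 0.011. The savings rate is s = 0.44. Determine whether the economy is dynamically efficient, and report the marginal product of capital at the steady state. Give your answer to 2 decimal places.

Capital per effective worker breaks even when investment replaces (n + g + δ)·k; here n + g + δ = 0.074.
Steady-state k*: s·k^0.35 = 0.074·k gives k* = (0.44/0.074)^(1/0.65) ≈ 15.5278.
MPK = 0.35·15.5278^(-0.65) ≈ 0.0589.
MPK < n+g+δ = 0.074, so the economy is dynamically inefficient (over-saving).

dynamically inefficient; MPK ≈ 0.06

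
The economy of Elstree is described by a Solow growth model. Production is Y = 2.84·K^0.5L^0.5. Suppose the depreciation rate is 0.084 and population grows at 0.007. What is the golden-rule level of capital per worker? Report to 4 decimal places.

k_gold ≈ 243.4972

n + δ = 0.007 + 0.084 = 0.091.
At the golden rule the marginal product of capital equals n+δ: 0.5·2.84·k^(0.5−1) = 0.091. Solving, k_gold = (0.5·2.84/0.091)^(1/0.5) ≈ 243.4972.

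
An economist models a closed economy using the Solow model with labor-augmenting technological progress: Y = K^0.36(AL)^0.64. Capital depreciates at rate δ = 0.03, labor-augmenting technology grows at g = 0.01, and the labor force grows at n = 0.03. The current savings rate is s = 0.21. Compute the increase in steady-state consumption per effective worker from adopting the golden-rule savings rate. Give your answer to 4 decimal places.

Break-even investment rate: n + g + δ = 0.03 + 0.01 + 0.03 = 0.07.
Current steady state (s = 0.21): k* = (0.21/0.07)^(1/0.64) ≈ 5.5655, y* = 5.5655^0.36 ≈ 1.8552, c* = (1−0.21)·1.8552 ≈ 1.4656.
Setting f'(k) = n+g+δ gives 0.36·k^(0.36−1) = 0.07, hence k_gold = (0.36/0.07)^(1/0.64) ≈ 12.9198.
y_gold = 12.9198^0.36 ≈ 2.5122, c_gold = y_gold − 0.07·k_gold ≈ 1.6078.
Gain: Δc = 1.6078 − 1.4656 ≈ 0.1422.

Δc ≈ 0.1422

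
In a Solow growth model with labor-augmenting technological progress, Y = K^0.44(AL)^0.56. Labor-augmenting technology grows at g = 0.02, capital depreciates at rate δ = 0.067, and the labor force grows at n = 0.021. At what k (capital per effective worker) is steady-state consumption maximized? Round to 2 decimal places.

k_gold ≈ 12.28

n + g + δ = 0.021 + 0.02 + 0.067 = 0.108.
Setting f'(k) = n+g+δ gives 0.44·k^(0.44−1) = 0.108, hence k_gold = (0.44/0.108)^(1/0.56) ≈ 12.2839.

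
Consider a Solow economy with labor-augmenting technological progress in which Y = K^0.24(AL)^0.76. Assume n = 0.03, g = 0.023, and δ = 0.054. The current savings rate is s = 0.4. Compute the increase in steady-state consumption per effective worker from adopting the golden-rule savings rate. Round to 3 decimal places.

Δc ≈ 0.071

n + g + δ = 0.03 + 0.023 + 0.054 = 0.107.
Current steady state (s = 0.4): k* = (0.4/0.107)^(1/0.76) ≈ 5.6692, y* = 5.6692^0.24 ≈ 1.5165, c* = (1−0.4)·1.5165 ≈ 0.9099.
Setting f'(k) = n+g+δ gives 0.24·k^(0.24−1) = 0.107, hence k_gold = (0.24/0.107)^(1/0.76) ≈ 2.8948.
y_gold = 2.8948^0.24 ≈ 1.2906, c_gold = y_gold − 0.107·k_gold ≈ 0.9808.
Gain: Δc = 0.9808 − 0.9099 ≈ 0.0709.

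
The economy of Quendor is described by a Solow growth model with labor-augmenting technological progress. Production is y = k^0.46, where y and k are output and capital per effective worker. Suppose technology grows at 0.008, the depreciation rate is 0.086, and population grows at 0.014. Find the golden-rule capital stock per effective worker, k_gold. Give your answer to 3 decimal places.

k_gold ≈ 14.636

The effective depreciation rate is n + g + δ = 0.014 + 0.008 + 0.086 = 0.108.
Golden rule sets MPK = n+g+δ: 0.46·k^(0.46−1) = 0.108, so k_gold = (0.46/0.108)^(1/0.54) ≈ 14.6364.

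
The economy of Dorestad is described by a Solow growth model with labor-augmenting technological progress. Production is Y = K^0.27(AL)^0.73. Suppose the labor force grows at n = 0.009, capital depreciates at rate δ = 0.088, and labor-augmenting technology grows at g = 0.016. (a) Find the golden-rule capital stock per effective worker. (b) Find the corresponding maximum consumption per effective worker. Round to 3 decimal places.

The effective depreciation rate is n + g + δ = 0.009 + 0.016 + 0.088 = 0.113.
Golden rule sets MPK = n+g+δ: 0.27·k^(0.27−1) = 0.113, so k_gold = (0.27/0.113)^(1/0.73) ≈ 3.2976.
y_gold = 3.2976^0.27 ≈ 1.3801; c_gold = y_gold − 0.113·k_gold ≈ 1.0075.

(a) k_gold ≈ 3.298; (b) c_gold ≈ 1.007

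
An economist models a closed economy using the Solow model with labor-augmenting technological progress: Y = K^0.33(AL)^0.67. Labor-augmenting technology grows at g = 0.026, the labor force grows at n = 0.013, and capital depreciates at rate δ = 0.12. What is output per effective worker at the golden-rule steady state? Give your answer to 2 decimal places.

y_gold ≈ 1.43

Break-even investment rate: n + g + δ = 0.013 + 0.026 + 0.12 = 0.159.
Maximizing c = f(k) − (n+g+δ)·k gives f'(k) = n+g+δ, i.e. 0.33·k^(0.33−1) = 0.159, so k_gold = (0.33/0.159)^(1/0.67) ≈ 2.9738.
Output: y_gold = k_gold^0.33 = 2.9738^0.33 ≈ 1.4328.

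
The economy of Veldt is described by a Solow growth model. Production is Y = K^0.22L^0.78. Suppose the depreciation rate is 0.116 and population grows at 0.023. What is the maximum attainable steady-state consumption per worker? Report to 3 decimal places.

Break-even investment rate: n + δ = 0.023 + 0.116 = 0.139.
Setting f'(k) = n+δ gives 0.22·k^(0.22−1) = 0.139, hence k_gold = (0.22/0.139)^(1/0.78) ≈ 1.8016.
y_gold = 1.8016^0.22 ≈ 1.1383.
c_gold = y_gold − (n+δ)·k_gold = 1.1383 − 0.139·1.8016 ≈ 0.8878.

c_gold ≈ 0.888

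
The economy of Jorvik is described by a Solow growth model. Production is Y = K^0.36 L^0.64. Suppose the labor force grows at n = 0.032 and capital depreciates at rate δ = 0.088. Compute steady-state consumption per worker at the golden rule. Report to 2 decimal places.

Capital per worker breaks even when investment replaces (n + δ)·k; here n + δ = 0.12.
At the golden rule the marginal product of capital equals n+δ: 0.36·k^(0.36−1) = 0.12. Solving, k_gold = (0.36/0.12)^(1/0.64) ≈ 5.5655.
y_gold = 5.5655^0.36 ≈ 1.8552.
c_gold = y_gold − (n+δ)·k_gold = 1.8552 − 0.12·5.5655 ≈ 1.1873.

c_gold ≈ 1.19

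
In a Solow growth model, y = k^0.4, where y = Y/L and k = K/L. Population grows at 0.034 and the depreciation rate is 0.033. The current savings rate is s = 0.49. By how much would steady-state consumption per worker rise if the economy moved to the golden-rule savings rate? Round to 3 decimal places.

Capital per worker breaks even when investment replaces (n + δ)·k; here n + δ = 0.067.
Current steady state (s = 0.49): k* = (0.49/0.067)^(1/0.6) ≈ 27.5551, y* = 27.5551^0.4 ≈ 3.7677, c* = (1−0.49)·3.7677 ≈ 1.9215.
Golden rule sets MPK = n+δ: 0.4·k^(0.4−1) = 0.067, so k_gold = (0.4/0.067)^(1/0.6) ≈ 19.6476.
y_gold = 19.6476^0.4 ≈ 3.2910, c_gold = y_gold − 0.067·k_gold ≈ 1.9746.
Gain: Δc = 1.9746 − 1.9215 ≈ 0.0530.

Δc ≈ 0.053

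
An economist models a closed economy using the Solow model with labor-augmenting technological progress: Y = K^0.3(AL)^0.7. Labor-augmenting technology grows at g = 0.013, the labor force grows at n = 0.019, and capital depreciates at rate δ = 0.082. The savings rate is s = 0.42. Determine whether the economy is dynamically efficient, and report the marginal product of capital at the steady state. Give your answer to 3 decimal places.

Break-even investment rate: n + g + δ = 0.019 + 0.013 + 0.082 = 0.114.
Steady-state k*: s·k^0.3 = 0.114·k gives k* = (0.42/0.114)^(1/0.7) ≈ 6.4426.
MPK = 0.3·6.4426^(-0.7) ≈ 0.0814.
MPK < n+g+δ = 0.114, so the economy is dynamically inefficient (over-saving).

dynamically inefficient; MPK ≈ 0.081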